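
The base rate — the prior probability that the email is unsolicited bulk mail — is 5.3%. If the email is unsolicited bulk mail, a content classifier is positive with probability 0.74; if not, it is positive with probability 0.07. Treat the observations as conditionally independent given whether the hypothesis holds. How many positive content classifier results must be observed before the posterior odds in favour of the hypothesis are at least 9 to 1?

3

Prior odds = 0.053/0.947 = 53/947.
Likelihood ratio of a positive = 0.74/0.07 = 74/7.
Target odds = 9.
Require (74/7)ⁿ ≥ 9 ÷ (53/947) = 8523/53.
(74/7)² = 5476/49 falls short of 8523/53 but (74/7)³ = 405224/343 reaches it, so n = 3.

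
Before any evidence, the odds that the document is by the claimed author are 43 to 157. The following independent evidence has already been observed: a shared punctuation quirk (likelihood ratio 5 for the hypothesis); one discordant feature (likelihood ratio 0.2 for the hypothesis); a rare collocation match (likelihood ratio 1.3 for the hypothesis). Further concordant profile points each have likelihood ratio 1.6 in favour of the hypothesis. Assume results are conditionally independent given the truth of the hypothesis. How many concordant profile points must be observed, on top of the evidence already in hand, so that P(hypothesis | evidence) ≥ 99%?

Prior odds = 43/157.
Combined Bayes factor of the evidence already in hand = 5 × 0.2 × 1.3 = 1.3.
Odds after that evidence = (43/157) × 1.3 = 559/1570.
Target odds = 0.99/0.01 = 99.
Need 1.6ⁿ ≥ 99 ÷ (559/1570) = 155430/559.
1.6¹¹ ≈175.922 falls short of 155430/559 but 1.6¹² ≈281.475 reaches it, so n = 12.

12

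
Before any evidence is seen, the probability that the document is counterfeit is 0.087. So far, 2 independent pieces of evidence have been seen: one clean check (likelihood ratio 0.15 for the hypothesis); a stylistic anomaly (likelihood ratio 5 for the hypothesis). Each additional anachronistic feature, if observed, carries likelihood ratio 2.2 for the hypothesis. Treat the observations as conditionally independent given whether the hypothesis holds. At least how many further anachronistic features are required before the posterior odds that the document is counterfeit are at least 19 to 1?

8

Prior odds = 0.087/0.913 = 87/913.
Combined Bayes factor of the evidence already in hand = 0.15 × 5 = 0.75.
Odds after that evidence = (87/913) × 0.75 = 261/3652.
Target odds = 19.
Need 2.2ⁿ ≥ 19 ÷ (261/3652) = 69388/261.
2.2⁷ = 19487171/78125 falls short of 69388/261 but 2.2⁸ = 214358881/390625 reaches it, so n = 8.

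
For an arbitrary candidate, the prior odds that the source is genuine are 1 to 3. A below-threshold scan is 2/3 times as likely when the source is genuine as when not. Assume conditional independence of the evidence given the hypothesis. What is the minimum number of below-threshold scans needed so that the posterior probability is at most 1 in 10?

Prior odds = 1/3.
Likelihood ratio per below-threshold scan = 2/3.
Target odds: 0.1 ÷ 0.9 = 1/9.
Need (1/3) × (2/3)ⁿ ≤ 1/9, i.e. (2/3)ⁿ ≤ 1/3.
(2/3)² = 4/9 is still above 1/3 but (2/3)³ = 8/27 is at or below it, so n = 3.

3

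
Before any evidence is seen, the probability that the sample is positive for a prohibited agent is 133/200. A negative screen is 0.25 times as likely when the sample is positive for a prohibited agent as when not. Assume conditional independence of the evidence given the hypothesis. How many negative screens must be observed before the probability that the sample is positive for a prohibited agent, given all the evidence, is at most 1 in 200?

5

Prior odds: 0.665 ÷ 0.335 = 133/67.
Likelihood ratio per negative screen = 0.25.
Target posterior odds = 0.005/0.995 = 1/199.
Require 0.25ⁿ ≤ 1/199 ÷ (133/67) = 67/26467.
0.25⁴ = 0.00390625 is still above 67/26467 but 0.25⁵ = 1/1024 is at or below it, so n = 5.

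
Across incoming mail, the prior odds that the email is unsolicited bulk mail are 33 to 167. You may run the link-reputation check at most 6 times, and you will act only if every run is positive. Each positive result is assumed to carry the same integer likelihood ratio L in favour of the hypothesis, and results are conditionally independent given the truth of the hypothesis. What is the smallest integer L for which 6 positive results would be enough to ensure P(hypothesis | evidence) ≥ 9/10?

2

Prior odds = 33/167.
Target odds = 0.9/0.1 = 9.
Need L⁶ ≥ 9 ÷ (33/167) = 501/11.
1⁶ = 1 < 501/11 ≤ 64 = 2⁶, so L = 2.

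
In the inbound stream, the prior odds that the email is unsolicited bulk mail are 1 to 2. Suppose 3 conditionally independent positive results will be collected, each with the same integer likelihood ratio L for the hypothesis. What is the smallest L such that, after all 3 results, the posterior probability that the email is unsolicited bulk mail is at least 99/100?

Prior odds = 0.5.
Target odds = 0.99/0.01 = 99.
Need L³ ≥ 99 ÷ 0.5 = 198.
5³ = 125 < 198 ≤ 216 = 6³, so L = 6.

6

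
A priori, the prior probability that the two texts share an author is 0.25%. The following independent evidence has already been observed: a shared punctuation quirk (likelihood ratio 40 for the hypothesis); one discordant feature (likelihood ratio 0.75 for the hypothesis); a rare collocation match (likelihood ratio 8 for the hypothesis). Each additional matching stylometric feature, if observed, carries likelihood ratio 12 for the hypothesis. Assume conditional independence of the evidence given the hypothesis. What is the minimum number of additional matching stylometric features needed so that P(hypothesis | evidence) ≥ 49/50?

2

Prior odds = 0.0025/0.9975 = 1/399.
Combined Bayes factor of the evidence already in hand = 40 × 0.75 × 8 = 240.
Odds after that evidence = (1/399) × 240 = 80/133.
Target odds = 0.98/0.02 = 49.
Need 12ⁿ ≥ 49 ÷ (80/133) = 81.4625.
12¹ = 12 falls short of 81.4625 but 12² = 144 reaches it, so n = 2.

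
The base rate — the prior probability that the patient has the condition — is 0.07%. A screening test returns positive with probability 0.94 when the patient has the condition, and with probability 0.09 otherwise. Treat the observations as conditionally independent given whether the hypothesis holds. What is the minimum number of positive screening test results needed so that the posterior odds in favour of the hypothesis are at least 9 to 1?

5

Prior odds = 0.0007/0.9993 = 7/9993.
Likelihood ratio of a positive result = 0.94/0.09 = 94/9.
Target odds = 9.
Require (94/9)ⁿ ≥ 9 ÷ (7/9993) = 89937/7.
(94/9)⁴ = 78074896/6561 falls short of 89937/7 but (94/9)⁵ ≈124287 reaches it, so n = 5.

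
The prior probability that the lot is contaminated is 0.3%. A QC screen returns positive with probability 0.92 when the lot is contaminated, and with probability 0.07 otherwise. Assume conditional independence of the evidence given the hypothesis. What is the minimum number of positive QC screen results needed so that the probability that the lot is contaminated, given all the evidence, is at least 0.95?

Prior odds: 0.003 ÷ 0.997 = 3/997.
Likelihood ratio of a positive result = 0.92/0.07 = 92/7.
Target posterior odds = 0.95/0.05 = 19.
Require (92/7)ⁿ ≥ 19 ÷ (3/997) = 18943/3.
(92/7)³ = 778688/343 falls short of 18943/3 but (92/7)⁴ = 71639296/2401 reaches it, so n = 4.

4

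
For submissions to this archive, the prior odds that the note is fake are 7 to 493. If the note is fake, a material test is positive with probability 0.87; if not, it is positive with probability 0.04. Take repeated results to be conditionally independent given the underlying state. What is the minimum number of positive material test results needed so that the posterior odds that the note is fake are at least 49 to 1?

Prior odds = 7/493.
Likelihood ratio of a positive = 0.87/0.04 = 21.75.
Target odds = 49.
Require 21.75ⁿ ≥ 49 ÷ (7/493) = 3451.
21.75² = 473.0625 falls short of 3451 but 21.75³ = 658503/64 reaches it, so n = 3.

3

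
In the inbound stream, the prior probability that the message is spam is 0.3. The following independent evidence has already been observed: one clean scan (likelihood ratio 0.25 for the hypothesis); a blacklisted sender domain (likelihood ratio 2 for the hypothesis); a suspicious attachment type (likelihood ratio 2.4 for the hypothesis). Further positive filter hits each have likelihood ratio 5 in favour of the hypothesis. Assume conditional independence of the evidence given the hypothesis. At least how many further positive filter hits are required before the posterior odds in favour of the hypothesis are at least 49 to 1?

3

Prior odds = 0.3/0.7 = 3/7.
Combined Bayes factor of the evidence already in hand = 0.25 × 2 × 2.4 = 1.2.
Odds after that evidence = (3/7) × 1.2 = 18/35.
Target odds = 49.
Need 5ⁿ ≥ 49 ÷ (18/35) = 1715/18.
5² = 25 falls short of 1715/18 but 5³ = 125 reaches it, so n = 3.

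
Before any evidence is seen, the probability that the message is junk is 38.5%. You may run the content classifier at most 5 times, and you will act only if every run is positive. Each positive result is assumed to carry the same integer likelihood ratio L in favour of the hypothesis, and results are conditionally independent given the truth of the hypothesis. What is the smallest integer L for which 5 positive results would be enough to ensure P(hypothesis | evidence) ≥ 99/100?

Prior odds = 0.385/0.615 = 77/123.
Target odds = 0.99/0.01 = 99.
Need L⁵ ≥ 99 ÷ (77/123) = 1107/7.
2⁵ = 32 < 1107/7 ≤ 243 = 3⁵, so L = 3.

3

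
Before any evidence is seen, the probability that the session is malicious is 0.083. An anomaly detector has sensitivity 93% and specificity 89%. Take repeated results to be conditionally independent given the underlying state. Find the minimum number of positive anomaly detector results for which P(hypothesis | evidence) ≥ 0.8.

Prior odds = 0.083/0.917 = 83/917.
False-positive rate = 1 − 0.89 = 0.11; likelihood ratio of a positive = 0.93/0.11 = 93/11.
Target posterior odds = 0.8/0.2 = 4.
Need (83/917) × (93/11)ⁿ ≥ 4, i.e. (93/11)ⁿ ≥ 3668/83.
(93/11)¹ = 93/11 falls short of 3668/83 but (93/11)² = 8649/121 reaches it, so n = 2.

2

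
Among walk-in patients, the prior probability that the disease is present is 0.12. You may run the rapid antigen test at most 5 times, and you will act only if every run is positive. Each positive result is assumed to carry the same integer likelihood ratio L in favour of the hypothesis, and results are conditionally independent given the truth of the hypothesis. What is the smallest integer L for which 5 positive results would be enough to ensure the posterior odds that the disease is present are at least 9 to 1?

3

Prior odds = 0.12/0.88 = 3/22.
Target odds = 9.
Need L⁵ ≥ 9 ÷ (3/22) = 66.
2⁵ = 32 < 66 ≤ 243 = 3⁵, so L = 3.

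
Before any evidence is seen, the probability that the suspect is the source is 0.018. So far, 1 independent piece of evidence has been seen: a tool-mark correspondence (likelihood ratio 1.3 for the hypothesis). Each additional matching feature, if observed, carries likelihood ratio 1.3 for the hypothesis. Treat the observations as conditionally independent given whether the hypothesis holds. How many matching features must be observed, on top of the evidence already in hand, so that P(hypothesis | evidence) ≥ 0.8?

20

Prior odds = 0.018/0.982 = 9/491.
Bayes factor of the evidence already in hand = 1.3.
Odds after that evidence = (9/491) × 1.3 = 117/4910.
Target odds = 0.8/0.2 = 4.
Need 1.3ⁿ ≥ 4 ÷ (117/4910) = 19640/117.
1.3¹⁹ ≈146.192 falls short of 19640/117 but 1.3²⁰ ≈190.05 reaches it, so n = 20.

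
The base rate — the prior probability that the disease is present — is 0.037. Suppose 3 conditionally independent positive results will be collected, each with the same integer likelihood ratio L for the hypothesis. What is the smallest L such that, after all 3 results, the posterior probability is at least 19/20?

8

Prior odds = 0.037/0.963 = 37/963.
Target odds = 0.95/0.05 = 19.
Need L³ ≥ 19 ÷ (37/963) = 18297/37.
7³ = 343 < 18297/37 ≤ 512 = 8³, so L = 8.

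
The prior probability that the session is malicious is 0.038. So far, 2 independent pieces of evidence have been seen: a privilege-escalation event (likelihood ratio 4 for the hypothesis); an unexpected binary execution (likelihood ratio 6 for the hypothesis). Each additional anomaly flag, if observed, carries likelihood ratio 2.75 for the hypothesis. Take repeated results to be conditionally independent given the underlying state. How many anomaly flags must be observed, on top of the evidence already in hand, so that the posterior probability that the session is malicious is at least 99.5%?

Prior odds = 0.038/0.962 = 19/481.
Combined Bayes factor of the evidence already in hand = 4 × 6 = 24.
Odds after that evidence = (19/481) × 24 = 456/481.
Target odds = 0.995/0.005 = 199.
Need 2.75ⁿ ≥ 199 ÷ (456/481) = 95719/456.
2.75⁵ = 161051/1024 falls short of 95719/456 but 2.75⁶ = 1771561/4096 reaches it, so n = 6.

6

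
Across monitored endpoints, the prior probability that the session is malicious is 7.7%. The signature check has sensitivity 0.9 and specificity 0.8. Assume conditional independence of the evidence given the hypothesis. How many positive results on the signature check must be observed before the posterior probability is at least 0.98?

5

Prior odds = 0.077/0.923 = 77/923.
False-positive rate = 1 − 0.8 = 0.2; likelihood ratio of a positive = 0.9/0.2 = 4.5.
Target posterior odds = 0.98/0.02 = 49.
Require 4.5ⁿ ≥ 49 ÷ (77/923) = 6461/11.
4.5⁴ = 410.0625 falls short of 6461/11 but 4.5⁵ = 1845.28125 reaches it, so n = 5.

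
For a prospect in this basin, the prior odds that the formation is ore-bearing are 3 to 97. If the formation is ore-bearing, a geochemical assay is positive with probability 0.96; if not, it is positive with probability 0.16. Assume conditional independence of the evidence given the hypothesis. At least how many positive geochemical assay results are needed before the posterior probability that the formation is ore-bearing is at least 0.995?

5

Prior odds = 3/97.
Likelihood ratio of a positive = 0.96/0.16 = 6.
Target odds: 0.995 ÷ 0.005 = 199.
Require 6ⁿ ≥ 199 ÷ (3/97) = 19303/3.
6⁴ = 1296 falls short of 19303/3 but 6⁵ = 7776 reaches it, so n = 5.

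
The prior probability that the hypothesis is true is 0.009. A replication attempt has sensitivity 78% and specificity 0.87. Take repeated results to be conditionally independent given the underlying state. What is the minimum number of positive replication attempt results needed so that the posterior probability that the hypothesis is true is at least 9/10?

Prior odds: 0.009 ÷ 0.991 = 9/991.
False-positive rate = 1 − 0.87 = 0.13; likelihood ratio of a positive = 0.78/0.13 = 6.
Target odds: 0.9 ÷ 0.1 = 9.
Require 6ⁿ ≥ 9 ÷ (9/991) = 991.
6³ = 216 falls short of 991 but 6⁴ = 1296 reaches it, so n = 4.

4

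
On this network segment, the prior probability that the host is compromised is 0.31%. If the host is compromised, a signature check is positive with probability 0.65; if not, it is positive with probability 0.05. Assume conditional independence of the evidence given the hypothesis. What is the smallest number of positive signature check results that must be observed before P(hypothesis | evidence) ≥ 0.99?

5

Prior odds = 0.0031/0.9969 = 31/9969.
Likelihood ratio of a positive = 0.65/0.05 = 13.
Target posterior odds = 0.99/0.01 = 99.
Need (31/9969) × 13ⁿ ≥ 99, i.e. 13ⁿ ≥ 986931/31.
13⁴ = 28561 falls short of 986931/31 but 13⁵ = 371293 reaches it, so n = 5.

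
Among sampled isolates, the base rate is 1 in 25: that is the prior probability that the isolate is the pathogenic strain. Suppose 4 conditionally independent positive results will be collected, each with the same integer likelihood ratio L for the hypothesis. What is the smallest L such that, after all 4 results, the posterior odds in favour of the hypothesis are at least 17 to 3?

Prior odds = 0.04/0.96 = 1/24.
Target odds = 17/3.
Need L⁴ ≥ 17/3 ÷ (1/24) = 136.
3⁴ = 81 < 136 ≤ 256 = 4⁴, so L = 4.

4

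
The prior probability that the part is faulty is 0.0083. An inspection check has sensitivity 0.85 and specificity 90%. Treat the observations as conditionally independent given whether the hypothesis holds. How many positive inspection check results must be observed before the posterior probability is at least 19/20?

4

Prior odds: 0.0083 ÷ 0.9917 = 83/9917.
False-positive rate = 1 − 0.9 = 0.1; likelihood ratio of a positive = 0.85/0.1 = 8.5.
Target odds: 0.95 ÷ 0.05 = 19.
Require 8.5ⁿ ≥ 19 ÷ (83/9917) = 188423/83.
8.5³ = 614.125 falls short of 188423/83 but 8.5⁴ = 5220.0625 reaches it, so n = 4.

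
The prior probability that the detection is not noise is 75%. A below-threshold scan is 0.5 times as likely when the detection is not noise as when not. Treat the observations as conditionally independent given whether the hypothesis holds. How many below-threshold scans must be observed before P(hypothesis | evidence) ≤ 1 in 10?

5

Prior odds: 0.75 ÷ 0.25 = 3.
Likelihood ratio per below-threshold scan = 0.5.
Target posterior odds = 0.1/0.9 = 1/9.
Require 0.5ⁿ ≤ 1/9 ÷ 3 = 1/27.
0.5⁴ = 0.0625 is still above 1/27 but 0.5⁵ = 0.03125 is at or below it, so n = 5.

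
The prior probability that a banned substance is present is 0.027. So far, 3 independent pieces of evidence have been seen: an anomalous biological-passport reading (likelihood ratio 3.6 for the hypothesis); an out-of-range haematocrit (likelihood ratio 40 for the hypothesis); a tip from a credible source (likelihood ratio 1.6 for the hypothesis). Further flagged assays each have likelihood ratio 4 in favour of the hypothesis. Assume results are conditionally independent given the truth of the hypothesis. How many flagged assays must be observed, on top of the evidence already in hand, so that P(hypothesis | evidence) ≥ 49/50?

2

Prior odds = 0.027/0.973 = 27/973.
Combined Bayes factor of the evidence already in hand = 3.6 × 40 × 1.6 = 230.4.
Odds after that evidence = (27/973) × 230.4 = 31104/4865.
Target odds = 0.98/0.02 = 49.
Need 4ⁿ ≥ 49 ÷ (31104/4865) = 238385/31104.
4¹ = 4 falls short of 238385/31104 but 4² = 16 reaches it, so n = 2.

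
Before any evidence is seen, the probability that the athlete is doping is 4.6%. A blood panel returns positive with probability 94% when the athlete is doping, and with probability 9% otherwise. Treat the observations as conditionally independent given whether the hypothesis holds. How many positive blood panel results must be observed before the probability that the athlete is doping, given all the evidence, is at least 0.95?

3

Prior odds = 0.046/0.954 = 23/477.
Likelihood ratio of a positive result = 0.94/0.09 = 94/9.
Target odds: 0.95 ÷ 0.05 = 19.
Need (23/477) × (94/9)ⁿ ≥ 19, i.e. (94/9)ⁿ ≥ 9063/23.
(94/9)² = 8836/81 falls short of 9063/23 but (94/9)³ = 830584/729 reaches it, so n = 3.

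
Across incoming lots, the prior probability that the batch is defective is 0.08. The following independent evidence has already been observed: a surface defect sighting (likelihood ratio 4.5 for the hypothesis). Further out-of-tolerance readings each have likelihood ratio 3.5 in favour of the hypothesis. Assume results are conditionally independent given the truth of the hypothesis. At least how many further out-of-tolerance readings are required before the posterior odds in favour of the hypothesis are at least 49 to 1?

Prior odds = 0.08/0.92 = 2/23.
Bayes factor of the evidence already in hand = 4.5.
Odds after that evidence = (2/23) × 4.5 = 9/23.
Target odds = 49.
Need 3.5ⁿ ≥ 49 ÷ (9/23) = 1127/9.
3.5³ = 42.875 falls short of 1127/9 but 3.5⁴ = 150.0625 reaches it, so n = 4.

4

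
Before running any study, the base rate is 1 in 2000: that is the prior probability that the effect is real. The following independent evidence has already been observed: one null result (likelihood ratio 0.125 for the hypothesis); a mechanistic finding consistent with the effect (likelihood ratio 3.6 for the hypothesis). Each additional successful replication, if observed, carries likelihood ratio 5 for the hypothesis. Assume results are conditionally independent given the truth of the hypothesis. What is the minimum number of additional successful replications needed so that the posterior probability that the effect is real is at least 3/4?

6

Prior odds = 0.0005/0.9995 = 1/1999.
Combined Bayes factor of the evidence already in hand = 0.125 × 3.6 = 0.45.
Odds after that evidence = (1/1999) × 0.45 = 9/39980.
Target odds = 0.75/0.25 = 3.
Need 5ⁿ ≥ 3 ÷ (9/39980) = 39980/3.
5⁵ = 3125 falls short of 39980/3 but 5⁶ = 15625 reaches it, so n = 6.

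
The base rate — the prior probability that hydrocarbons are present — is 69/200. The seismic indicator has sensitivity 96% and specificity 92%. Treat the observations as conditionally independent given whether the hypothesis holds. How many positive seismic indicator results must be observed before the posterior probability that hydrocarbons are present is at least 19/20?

2

Prior odds = 0.345/0.655 = 69/131.
False-positive rate = 1 − 0.92 = 0.08; likelihood ratio of a positive = 0.96/0.08 = 12.
Target odds: 0.95 ÷ 0.05 = 19.
Require 12ⁿ ≥ 19 ÷ (69/131) = 2489/69.
12¹ = 12 falls short of 2489/69 but 12² = 144 reaches it, so n = 2.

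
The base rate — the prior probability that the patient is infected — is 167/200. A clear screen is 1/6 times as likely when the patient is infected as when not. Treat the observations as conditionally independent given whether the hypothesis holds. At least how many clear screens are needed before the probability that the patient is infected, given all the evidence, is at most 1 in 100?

Prior odds: 0.835 ÷ 0.165 = 167/33.
Likelihood ratio per clear screen = 1/6.
Target posterior odds = 0.01/0.99 = 1/99.
Require (1/6)ⁿ ≤ 1/99 ÷ (167/33) = 1/501.
(1/6)³ = 1/216 is still above 1/501 but (1/6)⁴ = 1/1296 is at or below it, so n = 4.

4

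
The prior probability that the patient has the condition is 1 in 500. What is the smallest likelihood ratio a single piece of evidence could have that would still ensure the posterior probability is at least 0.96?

11976

Prior odds = 0.002/0.998 = 1/499.
Target odds = 0.96/0.04 = 24.
Required Bayes factor = 24 ÷ (1/499) = 11976.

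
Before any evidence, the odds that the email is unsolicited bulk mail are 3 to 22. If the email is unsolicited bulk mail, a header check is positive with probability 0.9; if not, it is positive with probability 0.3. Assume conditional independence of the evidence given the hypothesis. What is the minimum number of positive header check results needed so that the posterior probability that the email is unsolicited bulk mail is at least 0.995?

7

Prior odds = 3/22.
Likelihood ratio of a positive = 0.9/0.3 = 3.
Target posterior odds = 0.995/0.005 = 199.
Need (3/22) × 3ⁿ ≥ 199, i.e. 3ⁿ ≥ 4378/3.
3⁶ = 729 falls short of 4378/3 but 3⁷ = 2187 reaches it, so n = 7.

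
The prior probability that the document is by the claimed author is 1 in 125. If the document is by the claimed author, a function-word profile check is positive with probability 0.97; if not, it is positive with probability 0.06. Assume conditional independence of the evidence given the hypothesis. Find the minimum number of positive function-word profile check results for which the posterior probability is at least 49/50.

Prior odds: 0.008 ÷ 0.992 = 1/124.
Likelihood ratio of a positive = 0.97/0.06 = 97/6.
Target odds: 0.98 ÷ 0.02 = 49.
Require (97/6)ⁿ ≥ 49 ÷ (1/124) = 6076.
(97/6)³ = 912673/216 falls short of 6076 but (97/6)⁴ = 88529281/1296 reaches it, so n = 4.

4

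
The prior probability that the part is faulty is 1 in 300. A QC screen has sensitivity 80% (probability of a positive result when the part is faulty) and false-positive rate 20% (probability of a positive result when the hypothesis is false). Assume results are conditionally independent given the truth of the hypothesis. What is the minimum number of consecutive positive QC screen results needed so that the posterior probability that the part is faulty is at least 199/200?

Prior odds = (1/300)/(299/300) = 1/299.
Likelihood ratio of a positive result = 0.8/0.2 = 4.
Target posterior odds = 0.995/0.005 = 199.
Need (1/299) × 4ⁿ ≥ 199, i.e. 4ⁿ ≥ 59501.
4⁷ = 16384 falls short of 59501 but 4⁸ = 65536 reaches it, so n = 8.

8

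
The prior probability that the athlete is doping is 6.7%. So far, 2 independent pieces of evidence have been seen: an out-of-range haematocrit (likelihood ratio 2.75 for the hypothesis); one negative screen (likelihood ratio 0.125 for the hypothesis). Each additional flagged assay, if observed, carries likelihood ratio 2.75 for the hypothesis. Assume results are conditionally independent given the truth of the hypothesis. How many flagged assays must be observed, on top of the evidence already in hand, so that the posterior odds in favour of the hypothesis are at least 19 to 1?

7

Prior odds = 0.067/0.933 = 67/933.
Combined Bayes factor of the evidence already in hand = 2.75 × 0.125 = 0.34375.
Odds after that evidence = (67/933) × 0.34375 = 737/29856.
Target odds = 19.
Need 2.75ⁿ ≥ 19 ÷ (737/29856) = 567264/737.
2.75⁶ = 1771561/4096 falls short of 567264/737 but 2.75⁷ = 19487171/16384 reaches it, so n = 7.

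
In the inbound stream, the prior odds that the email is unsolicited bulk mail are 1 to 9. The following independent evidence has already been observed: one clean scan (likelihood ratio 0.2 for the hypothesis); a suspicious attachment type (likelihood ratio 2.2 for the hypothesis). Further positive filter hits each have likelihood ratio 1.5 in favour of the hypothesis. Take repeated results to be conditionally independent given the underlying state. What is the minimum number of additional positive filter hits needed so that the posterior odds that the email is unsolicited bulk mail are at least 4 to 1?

11

Prior odds = 1/9.
Combined Bayes factor of the evidence already in hand = 0.2 × 2.2 = 0.44.
Odds after that evidence = (1/9) × 0.44 = 11/225.
Target odds = 4.
Need 1.5ⁿ ≥ 4 ÷ (11/225) = 900/11.
1.5¹⁰ = 59049/1024 falls short of 900/11 but 1.5¹¹ = 177147/2048 reaches it, so n = 11.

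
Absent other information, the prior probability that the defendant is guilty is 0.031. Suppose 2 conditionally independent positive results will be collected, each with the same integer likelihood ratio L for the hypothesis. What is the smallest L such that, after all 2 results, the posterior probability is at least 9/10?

Prior odds = 0.031/0.969 = 31/969.
Target odds = 0.9/0.1 = 9.
Need L² ≥ 9 ÷ (31/969) = 8721/31.
16² = 256 < 8721/31 ≤ 289 = 17², so L = 17.

17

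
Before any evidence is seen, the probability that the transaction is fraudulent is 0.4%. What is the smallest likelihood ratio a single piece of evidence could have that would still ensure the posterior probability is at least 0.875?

1743

Prior odds = 0.004/0.996 = 1/249.
Target odds = 0.875/0.125 = 7.
Required Bayes factor = 7 ÷ (1/249) = 1743.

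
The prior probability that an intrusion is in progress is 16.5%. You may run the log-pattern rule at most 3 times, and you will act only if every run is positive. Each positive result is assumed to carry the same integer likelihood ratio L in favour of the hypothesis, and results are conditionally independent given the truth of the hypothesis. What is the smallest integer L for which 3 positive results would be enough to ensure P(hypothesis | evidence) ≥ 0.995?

11

Prior odds = 0.165/0.835 = 33/167.
Target odds = 0.995/0.005 = 199.
Need L³ ≥ 199 ÷ (33/167) = 33233/33.
10³ = 1000 < 33233/33 ≤ 1331 = 11³, so L = 11.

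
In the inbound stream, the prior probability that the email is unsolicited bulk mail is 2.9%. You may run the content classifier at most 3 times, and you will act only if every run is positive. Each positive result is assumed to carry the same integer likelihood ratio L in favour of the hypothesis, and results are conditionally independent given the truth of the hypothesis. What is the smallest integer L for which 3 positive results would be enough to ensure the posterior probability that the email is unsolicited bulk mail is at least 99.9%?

Prior odds = 0.029/0.971 = 29/971.
Target odds = 0.999/0.001 = 999.
Need L³ ≥ 999 ÷ (29/971) = 970029/29.
32³ = 32768 < 970029/29 ≤ 35937 = 33³, so L = 33.

33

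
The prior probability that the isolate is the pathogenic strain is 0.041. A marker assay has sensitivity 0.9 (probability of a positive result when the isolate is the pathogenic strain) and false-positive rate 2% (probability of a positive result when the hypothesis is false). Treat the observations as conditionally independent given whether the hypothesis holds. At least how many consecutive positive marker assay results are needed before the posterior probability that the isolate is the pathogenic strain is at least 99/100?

Prior odds = 0.041/0.959 = 41/959.
Likelihood ratio of a positive result = 0.9/0.02 = 45.
Target odds: 0.99 ÷ 0.01 = 99.
Need (41/959) × 45ⁿ ≥ 99, i.e. 45ⁿ ≥ 94941/41.
45² = 2025 falls short of 94941/41 but 45³ = 91125 reaches it, so n = 3.

3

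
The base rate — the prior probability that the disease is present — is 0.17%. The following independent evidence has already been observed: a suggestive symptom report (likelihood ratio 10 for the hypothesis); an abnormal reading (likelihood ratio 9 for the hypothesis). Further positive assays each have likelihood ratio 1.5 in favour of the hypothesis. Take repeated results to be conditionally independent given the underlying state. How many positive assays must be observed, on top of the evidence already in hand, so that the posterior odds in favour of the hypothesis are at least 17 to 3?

Prior odds = 0.0017/0.9983 = 17/9983.
Combined Bayes factor of the evidence already in hand = 10 × 9 = 90.
Odds after that evidence = (17/9983) × 90 = 1530/9983.
Target odds = 17/3.
Need 1.5ⁿ ≥ 17/3 ÷ (1530/9983) = 9983/270.
1.5⁸ = 25.62890625 falls short of 9983/270 but 1.5⁹ = 19683/512 reaches it, so n = 9.

9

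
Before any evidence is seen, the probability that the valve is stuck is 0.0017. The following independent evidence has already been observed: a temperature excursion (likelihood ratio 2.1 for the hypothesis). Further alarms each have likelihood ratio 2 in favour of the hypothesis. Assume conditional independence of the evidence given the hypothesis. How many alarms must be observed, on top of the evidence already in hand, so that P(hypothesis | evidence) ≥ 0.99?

Prior odds = 0.0017/0.9983 = 17/9983.
Bayes factor of the evidence already in hand = 2.1.
Odds after that evidence = (17/9983) × 2.1 = 357/99830.
Target odds = 0.99/0.01 = 99.
Need 2ⁿ ≥ 99 ÷ (357/99830) = 3294390/119.
2¹⁴ = 16384 falls short of 3294390/119 but 2¹⁵ = 32768 reaches it, so n = 15.

15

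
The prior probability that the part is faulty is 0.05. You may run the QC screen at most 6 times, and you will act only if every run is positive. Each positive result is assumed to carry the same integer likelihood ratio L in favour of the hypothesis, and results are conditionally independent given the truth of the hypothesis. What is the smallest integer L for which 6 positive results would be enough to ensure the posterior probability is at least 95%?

3

Prior odds = 0.05/0.95 = 1/19.
Target odds = 0.95/0.05 = 19.
Need L⁶ ≥ 19 ÷ (1/19) = 361.
2⁶ = 64 < 361 ≤ 729 = 3⁶, so L = 3.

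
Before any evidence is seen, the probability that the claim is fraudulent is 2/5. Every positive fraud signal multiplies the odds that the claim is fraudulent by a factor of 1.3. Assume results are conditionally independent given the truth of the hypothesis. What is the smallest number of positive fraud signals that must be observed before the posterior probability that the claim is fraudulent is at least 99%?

Prior odds: 0.4 ÷ 0.6 = 2/3.
Likelihood ratio per positive fraud signal = 1.3.
Target odds: 0.99 ÷ 0.01 = 99.
Require 1.3ⁿ ≥ 99 ÷ (2/3) = 148.5.
1.3¹⁹ ≈146.192 falls short of 148.5 but 1.3²⁰ ≈190.05 reaches it, so n = 20.

20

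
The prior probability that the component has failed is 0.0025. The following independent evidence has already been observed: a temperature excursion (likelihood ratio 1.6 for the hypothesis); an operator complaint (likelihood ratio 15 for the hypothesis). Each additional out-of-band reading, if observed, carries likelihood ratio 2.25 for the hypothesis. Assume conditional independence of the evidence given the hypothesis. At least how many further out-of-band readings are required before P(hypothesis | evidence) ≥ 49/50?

Prior odds = 0.0025/0.9975 = 1/399.
Combined Bayes factor of the evidence already in hand = 1.6 × 15 = 24.
Odds after that evidence = (1/399) × 24 = 8/133.
Target odds = 0.98/0.02 = 49.
Need 2.25ⁿ ≥ 49 ÷ (8/133) = 814.625.
2.25⁸ = 43046721/65536 falls short of 814.625 but 2.25⁹ = 387420489/262144 reaches it, so n = 9.

9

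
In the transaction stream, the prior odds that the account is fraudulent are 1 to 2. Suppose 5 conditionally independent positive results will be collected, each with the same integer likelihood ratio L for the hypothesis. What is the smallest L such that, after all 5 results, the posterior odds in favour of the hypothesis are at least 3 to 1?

2

Prior odds = 0.5.
Target odds = 3.
Need L⁵ ≥ 3 ÷ 0.5 = 6.
1⁵ = 1 < 6 ≤ 32 = 2⁵, so L = 2.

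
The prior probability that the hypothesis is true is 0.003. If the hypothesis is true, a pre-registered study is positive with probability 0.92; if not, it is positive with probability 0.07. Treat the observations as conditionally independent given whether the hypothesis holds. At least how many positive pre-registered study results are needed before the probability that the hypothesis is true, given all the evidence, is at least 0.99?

Prior odds: 0.003 ÷ 0.997 = 3/997.
Likelihood ratio of a positive = 0.92/0.07 = 92/7.
Target odds: 0.99 ÷ 0.01 = 99.
Require (92/7)ⁿ ≥ 99 ÷ (3/997) = 32901.
(92/7)⁴ = 71639296/2401 falls short of 32901 but (92/7)⁵ ≈392147 reaches it, so n = 5.

5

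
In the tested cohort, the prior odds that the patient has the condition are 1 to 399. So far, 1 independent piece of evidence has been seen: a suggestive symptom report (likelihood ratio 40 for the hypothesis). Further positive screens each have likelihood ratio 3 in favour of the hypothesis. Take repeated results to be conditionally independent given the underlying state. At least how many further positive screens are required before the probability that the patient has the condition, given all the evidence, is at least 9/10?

Prior odds = 1/399.
Bayes factor of the evidence already in hand = 40.
Odds after that evidence = (1/399) × 40 = 40/399.
Target odds = 0.9/0.1 = 9.
Need 3ⁿ ≥ 9 ÷ (40/399) = 89.775.
3⁴ = 81 falls short of 89.775 but 3⁵ = 243 reaches it, so n = 5.

5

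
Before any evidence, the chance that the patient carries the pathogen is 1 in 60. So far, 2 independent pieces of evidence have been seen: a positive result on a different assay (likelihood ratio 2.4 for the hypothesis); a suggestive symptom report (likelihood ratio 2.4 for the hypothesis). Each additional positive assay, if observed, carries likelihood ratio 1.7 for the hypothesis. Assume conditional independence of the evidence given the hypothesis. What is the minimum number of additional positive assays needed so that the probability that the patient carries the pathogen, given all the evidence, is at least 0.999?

18

Prior odds = (1/60)/(59/60) = 1/59.
Combined Bayes factor of the evidence already in hand = 2.4 × 2.4 = 5.76.
Odds after that evidence = (1/59) × 5.76 = 144/1475.
Target odds = 0.999/0.001 = 999.
Need 1.7ⁿ ≥ 999 ÷ (144/1475) = 10232.8125.
1.7¹⁷ ≈8272.4 falls short of 10232.8125 but 1.7¹⁸ ≈14063.1 reaches it, so n = 18.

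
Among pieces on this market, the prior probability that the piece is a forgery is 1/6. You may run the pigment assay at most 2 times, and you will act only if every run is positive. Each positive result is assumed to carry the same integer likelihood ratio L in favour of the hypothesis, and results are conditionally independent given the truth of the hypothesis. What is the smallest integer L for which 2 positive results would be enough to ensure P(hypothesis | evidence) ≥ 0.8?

Prior odds = (1/6)/(5/6) = 0.2.
Target odds = 0.8/0.2 = 4.
Need L² ≥ 4 ÷ 0.2 = 20.
4² = 16 < 20 ≤ 25 = 5², so L = 5.

5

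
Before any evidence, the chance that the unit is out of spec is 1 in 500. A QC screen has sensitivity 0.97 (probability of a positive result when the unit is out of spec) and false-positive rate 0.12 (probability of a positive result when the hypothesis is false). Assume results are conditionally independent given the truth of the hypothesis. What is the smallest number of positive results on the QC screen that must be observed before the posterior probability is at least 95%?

Prior odds = 0.002/0.998 = 1/499.
Likelihood ratio of a positive result = 0.97/0.12 = 97/12.
Target odds: 0.95 ÷ 0.05 = 19.
Require (97/12)ⁿ ≥ 19 ÷ (1/499) = 9481.
(97/12)⁴ = 88529281/20736 falls short of 9481 but (97/12)⁵ ≈34510.6 reaches it, so n = 5.

5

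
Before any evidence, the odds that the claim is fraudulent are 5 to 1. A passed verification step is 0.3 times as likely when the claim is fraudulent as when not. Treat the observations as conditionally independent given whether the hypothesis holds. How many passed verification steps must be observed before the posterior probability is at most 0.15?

Prior odds = 5.
Likelihood ratio per passed verification step = 0.3.
Target odds: 0.15 ÷ 0.85 = 3/17.
Need 5 × 0.3ⁿ ≤ 3/17, i.e. 0.3ⁿ ≤ 3/85.
0.3² = 0.09 is still above 3/85 but 0.3³ = 0.027 is at or below it, so n = 3.

3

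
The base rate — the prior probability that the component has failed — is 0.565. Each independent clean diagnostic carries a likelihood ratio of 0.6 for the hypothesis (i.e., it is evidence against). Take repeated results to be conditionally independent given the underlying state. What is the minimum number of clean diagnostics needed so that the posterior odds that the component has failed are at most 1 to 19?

Prior odds = 0.565/0.435 = 113/87.
Likelihood ratio per clean diagnostic = 0.6.
Target odds = 1/19.
Need (113/87) × 0.6ⁿ ≤ 1/19, i.e. 0.6ⁿ ≤ 87/2147.
0.6⁶ = 729/15625 is still above 87/2147 but 0.6⁷ = 2187/78125 is at or below it, so n = 7.

7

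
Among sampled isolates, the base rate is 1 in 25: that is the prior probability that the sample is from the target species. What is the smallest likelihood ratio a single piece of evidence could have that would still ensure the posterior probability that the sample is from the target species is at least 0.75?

Prior odds = 0.04/0.96 = 1/24.
Target odds = 0.75/0.25 = 3.
Required Bayes factor = 3 ÷ (1/24) = 72.

72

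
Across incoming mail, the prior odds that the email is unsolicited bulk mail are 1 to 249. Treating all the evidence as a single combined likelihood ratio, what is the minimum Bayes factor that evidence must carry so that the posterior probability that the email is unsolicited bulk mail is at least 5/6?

Prior odds = 1/249.
Target odds = (5/6)/(1/6) = 5.
Required Bayes factor = 5 ÷ (1/249) = 1245.

1245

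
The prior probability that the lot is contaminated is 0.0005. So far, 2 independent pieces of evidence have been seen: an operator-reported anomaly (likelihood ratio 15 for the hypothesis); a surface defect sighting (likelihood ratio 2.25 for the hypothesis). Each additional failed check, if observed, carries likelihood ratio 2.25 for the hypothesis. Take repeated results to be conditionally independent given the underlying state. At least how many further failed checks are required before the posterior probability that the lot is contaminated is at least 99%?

11

Prior odds = 0.0005/0.9995 = 1/1999.
Combined Bayes factor of the evidence already in hand = 15 × 2.25 = 33.75.
Odds after that evidence = (1/1999) × 33.75 = 135/7996.
Target odds = 0.99/0.01 = 99.
Need 2.25ⁿ ≥ 99 ÷ (135/7996) = 87956/15.
2.25¹⁰ ≈3325.26 falls short of 87956/15 but 2.25¹¹ ≈7481.83 reaches it, so n = 11.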